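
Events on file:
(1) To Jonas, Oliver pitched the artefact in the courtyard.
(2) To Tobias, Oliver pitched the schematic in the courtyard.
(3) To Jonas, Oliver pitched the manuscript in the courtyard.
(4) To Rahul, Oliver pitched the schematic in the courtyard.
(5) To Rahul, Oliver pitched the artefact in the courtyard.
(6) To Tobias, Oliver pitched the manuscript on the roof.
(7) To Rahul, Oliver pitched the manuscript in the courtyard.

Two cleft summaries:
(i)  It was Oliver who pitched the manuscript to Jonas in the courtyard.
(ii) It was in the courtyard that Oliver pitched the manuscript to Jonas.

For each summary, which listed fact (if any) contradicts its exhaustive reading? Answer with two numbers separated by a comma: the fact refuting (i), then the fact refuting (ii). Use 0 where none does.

0, 0

Summary (i) focuses "Oliver" (the agent); background same thing, recipient, setting (the manuscript / Jonas / in the courtyard). No fact matches that background with a different agent, so 0.
Summary (ii) focuses "in the courtyard" (the setting); background same agent, thing, recipient (Oliver / the manuscript / Jonas). No fact matches that background with a different setting, so 0.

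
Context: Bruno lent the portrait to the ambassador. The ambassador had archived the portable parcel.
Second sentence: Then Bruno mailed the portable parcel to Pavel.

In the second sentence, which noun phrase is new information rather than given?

"Bruno" and "the portable parcel" in the second sentence are given — already mentioned in the context.
"Pavel" has no antecedent in the context; it is discourse-new.

Pavel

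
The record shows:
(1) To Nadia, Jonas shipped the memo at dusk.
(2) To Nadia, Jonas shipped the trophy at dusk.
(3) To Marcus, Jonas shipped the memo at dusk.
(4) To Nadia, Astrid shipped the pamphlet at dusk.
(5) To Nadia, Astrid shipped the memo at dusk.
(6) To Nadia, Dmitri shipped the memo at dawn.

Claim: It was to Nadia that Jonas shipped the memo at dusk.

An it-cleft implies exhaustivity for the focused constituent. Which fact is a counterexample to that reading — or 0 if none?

Focus of the cleft: "Nadia" (the recipient). Presupposed background: same agent, thing, setting (Jonas / the memo / at dusk).
The exhaustive reading says no other recipient fits that background.
Fact (3) shares the background but with recipient = Marcus; exhaustivity is violated.

3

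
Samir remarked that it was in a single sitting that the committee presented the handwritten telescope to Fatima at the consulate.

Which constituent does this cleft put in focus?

in a single sitting

In an it-cleft "It was X that/who ...", the clefted constituent X is the focus; the that/who-clause expresses the presupposed open proposition.
Here the focus is "in a single sitting". The backgrounded (presupposed) material includes "the committee", "the handwritten telescope", "to Fatima" and "at the consulate".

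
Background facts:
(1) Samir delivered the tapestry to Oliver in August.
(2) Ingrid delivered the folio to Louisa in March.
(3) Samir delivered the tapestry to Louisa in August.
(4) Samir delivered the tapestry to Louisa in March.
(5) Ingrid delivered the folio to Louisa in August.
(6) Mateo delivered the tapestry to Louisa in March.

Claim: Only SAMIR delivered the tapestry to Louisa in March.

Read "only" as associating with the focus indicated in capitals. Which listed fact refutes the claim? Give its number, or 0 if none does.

Focus (in capitals) is "Samir" — the agent. "Only" excludes alternative agents while holding fixed the tapestry as thing and Louisa as recipient and in March as setting.
Fact (6) shares the background but differs in agent (Mateo) — a counterexample.

6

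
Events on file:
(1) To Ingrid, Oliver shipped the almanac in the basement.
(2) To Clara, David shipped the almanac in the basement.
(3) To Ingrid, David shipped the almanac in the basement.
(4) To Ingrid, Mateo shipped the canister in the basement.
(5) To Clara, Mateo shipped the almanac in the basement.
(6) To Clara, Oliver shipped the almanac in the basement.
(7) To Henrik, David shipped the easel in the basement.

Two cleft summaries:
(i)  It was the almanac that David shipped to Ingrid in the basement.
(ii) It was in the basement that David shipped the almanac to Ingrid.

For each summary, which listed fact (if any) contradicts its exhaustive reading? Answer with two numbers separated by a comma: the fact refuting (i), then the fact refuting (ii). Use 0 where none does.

Summary (i) focuses "the almanac" (the thing); background same agent, recipient, setting (David / Ingrid / in the basement). No fact matches that background with a different thing, so 0.
Summary (ii) focuses "in the basement" (the setting); background same agent, thing, recipient (David / the almanac / Ingrid). No fact matches that background with a different setting, so 0.

0, 0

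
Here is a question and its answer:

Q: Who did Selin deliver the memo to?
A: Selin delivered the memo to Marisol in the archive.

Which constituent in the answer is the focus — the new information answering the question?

The wh-word "who" asks about the recipient.
In the answer, "Selin" and "the memo" are given — repeated from the question.
"in the archive" is also new, but it specifies the location, which is not what the question asks about — so it is not the focus.
The constituent filling the recipient gap is "to Marisol"; that is the focus.

to Marisol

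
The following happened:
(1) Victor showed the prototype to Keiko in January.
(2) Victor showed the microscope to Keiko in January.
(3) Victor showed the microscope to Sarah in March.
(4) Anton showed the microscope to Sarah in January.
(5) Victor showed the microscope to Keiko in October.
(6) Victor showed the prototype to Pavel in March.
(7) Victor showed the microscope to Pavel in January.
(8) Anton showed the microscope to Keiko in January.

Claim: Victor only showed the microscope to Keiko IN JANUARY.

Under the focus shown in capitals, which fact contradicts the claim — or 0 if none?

5

The capitals mark "in January" as focus. So "only" rules out other settings, with the rest (Victor as agent and the microscope as thing and Keiko as recipient) as background.
Fact (5) matches on Victor as agent and the microscope as thing and Keiko as recipient, but has setting = in October instead. That refutes the claim.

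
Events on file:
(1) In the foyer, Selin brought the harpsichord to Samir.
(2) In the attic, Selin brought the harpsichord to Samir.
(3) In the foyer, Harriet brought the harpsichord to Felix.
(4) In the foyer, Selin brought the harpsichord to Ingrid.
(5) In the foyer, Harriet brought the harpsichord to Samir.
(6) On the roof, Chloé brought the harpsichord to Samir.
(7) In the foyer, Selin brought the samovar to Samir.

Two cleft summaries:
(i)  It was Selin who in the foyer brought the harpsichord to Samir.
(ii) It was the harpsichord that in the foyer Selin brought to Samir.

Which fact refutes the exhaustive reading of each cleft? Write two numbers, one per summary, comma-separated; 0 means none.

Summary (i) focuses "Selin" (the agent); background same thing, recipient, setting (the harpsichord / Samir / in the foyer). Fact (5) matches that background with agent = Harriet — refutes (i).
Summary (ii) focuses "the harpsichord" (the thing); background same agent, recipient, setting (Selin / Samir / in the foyer). Fact (7) matches that background with thing = the samovar — refutes (ii).

5, 7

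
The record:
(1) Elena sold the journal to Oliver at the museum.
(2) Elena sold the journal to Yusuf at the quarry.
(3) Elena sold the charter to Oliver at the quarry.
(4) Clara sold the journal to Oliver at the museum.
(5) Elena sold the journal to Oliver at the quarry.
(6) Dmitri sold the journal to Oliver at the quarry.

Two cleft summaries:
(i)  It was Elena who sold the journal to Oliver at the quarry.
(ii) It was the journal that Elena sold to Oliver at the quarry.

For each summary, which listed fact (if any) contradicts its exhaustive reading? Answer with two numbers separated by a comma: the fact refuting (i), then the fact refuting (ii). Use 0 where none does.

(i): focus "Elena". Looking for the journal as thing and Oliver as recipient and at the quarry as setting with some other agent — fact (6) has Dmitri there. Refuted.
(ii): focus "the journal". Looking for Elena as agent and Oliver as recipient and at the quarry as setting with some other thing — fact (3) has the charter there. Refuted.

6, 3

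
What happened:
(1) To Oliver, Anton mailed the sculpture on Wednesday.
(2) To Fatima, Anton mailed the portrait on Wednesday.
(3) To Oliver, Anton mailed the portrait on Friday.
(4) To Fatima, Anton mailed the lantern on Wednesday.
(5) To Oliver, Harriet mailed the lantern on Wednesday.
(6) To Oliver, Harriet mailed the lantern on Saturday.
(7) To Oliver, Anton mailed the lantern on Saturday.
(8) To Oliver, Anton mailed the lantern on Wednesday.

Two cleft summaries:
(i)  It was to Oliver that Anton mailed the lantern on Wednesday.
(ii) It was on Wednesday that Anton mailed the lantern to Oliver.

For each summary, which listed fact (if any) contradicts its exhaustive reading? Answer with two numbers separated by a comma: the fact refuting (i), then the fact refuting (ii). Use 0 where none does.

4, 7

Summary (i) focuses "Oliver" (the recipient); background same agent, thing, setting (Anton / the lantern / on Wednesday). Fact (4) matches that background with recipient = Fatima — refutes (i).
Summary (ii) focuses "on Wednesday" (the setting); background same agent, thing, recipient (Anton / the lantern / Oliver). Fact (7) matches that background with setting = on Saturday — refutes (ii).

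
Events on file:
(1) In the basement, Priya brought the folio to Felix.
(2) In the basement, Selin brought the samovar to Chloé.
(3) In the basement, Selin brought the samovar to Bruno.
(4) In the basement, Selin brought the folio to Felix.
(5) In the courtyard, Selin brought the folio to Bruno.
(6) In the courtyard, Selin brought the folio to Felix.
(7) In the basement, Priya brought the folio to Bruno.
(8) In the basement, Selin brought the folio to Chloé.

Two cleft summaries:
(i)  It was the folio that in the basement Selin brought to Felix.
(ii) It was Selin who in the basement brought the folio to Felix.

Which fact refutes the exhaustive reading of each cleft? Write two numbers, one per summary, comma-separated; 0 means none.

0, 1

Summary (i) focuses "the folio" (the thing); background agent = Selin, recipient = Felix, setting = in the basement. No fact matches that background with a different thing, so 0.
Summary (ii) focuses "Selin" (the agent); background thing = the folio, recipient = Felix, setting = in the basement. Fact (1) matches that background with agent = Priya — refutes (ii).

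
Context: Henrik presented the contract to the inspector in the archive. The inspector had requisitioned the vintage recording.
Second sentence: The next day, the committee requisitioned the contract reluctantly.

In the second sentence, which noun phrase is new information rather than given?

"the contract" in the second sentence is given — already mentioned in the context.
"the committee" has no antecedent in the context; it is discourse-new.

the committee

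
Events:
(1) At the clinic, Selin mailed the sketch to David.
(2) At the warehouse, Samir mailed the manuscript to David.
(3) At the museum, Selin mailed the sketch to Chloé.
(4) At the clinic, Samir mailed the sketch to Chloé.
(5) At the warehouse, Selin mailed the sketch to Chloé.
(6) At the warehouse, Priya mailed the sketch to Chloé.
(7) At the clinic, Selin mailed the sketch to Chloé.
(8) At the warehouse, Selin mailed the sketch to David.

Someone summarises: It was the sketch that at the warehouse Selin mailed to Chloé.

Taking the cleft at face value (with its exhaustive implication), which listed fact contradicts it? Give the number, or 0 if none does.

0

The cleft puts "the sketch" in focus and presupposes the open proposition with same agent, recipient, setting (Selin / Chloé / at the warehouse).
Exhaustivity: the sketch is the only thing satisfying that background.
No listed fact matches the background with a different thing. Exhaustivity holds.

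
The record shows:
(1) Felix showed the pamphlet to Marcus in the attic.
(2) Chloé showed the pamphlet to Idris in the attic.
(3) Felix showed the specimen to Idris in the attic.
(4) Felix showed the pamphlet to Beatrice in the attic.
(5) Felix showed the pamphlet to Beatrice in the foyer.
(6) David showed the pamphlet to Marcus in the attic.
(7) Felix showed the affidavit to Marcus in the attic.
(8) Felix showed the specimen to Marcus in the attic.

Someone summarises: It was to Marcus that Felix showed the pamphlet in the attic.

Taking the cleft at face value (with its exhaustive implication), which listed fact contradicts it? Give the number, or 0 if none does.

Focus of the cleft: "Marcus" (the recipient). Presupposed background: Felix as agent and the pamphlet as thing and in the attic as setting.
Exhaustivity: Marcus is the only recipient satisfying that background.
Fact (4) shares the background but with recipient = Beatrice; exhaustivity is violated.

4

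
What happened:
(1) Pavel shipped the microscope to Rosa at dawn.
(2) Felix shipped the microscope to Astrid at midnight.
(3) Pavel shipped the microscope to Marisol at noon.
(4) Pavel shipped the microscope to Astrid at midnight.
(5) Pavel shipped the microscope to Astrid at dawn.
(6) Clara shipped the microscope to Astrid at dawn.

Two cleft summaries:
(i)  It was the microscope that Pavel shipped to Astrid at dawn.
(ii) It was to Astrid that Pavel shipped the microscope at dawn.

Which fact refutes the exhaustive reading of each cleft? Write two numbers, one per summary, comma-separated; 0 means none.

(i): focus "the microscope". No fact shares same agent, recipient, setting (Pavel / Astrid / at dawn) with a different thing. 0.
(ii): focus "Astrid". Looking for same agent, thing, setting (Pavel / the microscope / at dawn) with some other recipient — fact (1) has Rosa there. Refuted.

0, 1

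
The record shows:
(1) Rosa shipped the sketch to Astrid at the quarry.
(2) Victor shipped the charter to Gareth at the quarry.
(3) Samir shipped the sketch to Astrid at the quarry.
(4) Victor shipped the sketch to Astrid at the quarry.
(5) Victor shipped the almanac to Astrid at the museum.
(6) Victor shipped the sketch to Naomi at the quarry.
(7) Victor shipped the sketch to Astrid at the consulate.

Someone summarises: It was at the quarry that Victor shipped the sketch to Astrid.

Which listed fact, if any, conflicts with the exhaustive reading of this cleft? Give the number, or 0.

Focus of the cleft: "at the quarry" (the setting). Presupposed background: same agent, thing, recipient (Victor / the sketch / Astrid).
The exhaustive reading says no other setting fits that background.
But fact (7) also has same agent, thing, recipient (Victor / the sketch / Astrid), with setting = at the consulate — so the exhaustive reading fails.

7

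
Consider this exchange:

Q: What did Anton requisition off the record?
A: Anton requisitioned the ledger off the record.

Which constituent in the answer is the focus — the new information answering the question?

the ledger

The wh-word "what" asks about the direct object.
In the answer, "Anton" and "off the record" are given — repeated from the question.
The constituent filling the direct object gap is "the ledger"; that is the focus and would carry nuclear stress.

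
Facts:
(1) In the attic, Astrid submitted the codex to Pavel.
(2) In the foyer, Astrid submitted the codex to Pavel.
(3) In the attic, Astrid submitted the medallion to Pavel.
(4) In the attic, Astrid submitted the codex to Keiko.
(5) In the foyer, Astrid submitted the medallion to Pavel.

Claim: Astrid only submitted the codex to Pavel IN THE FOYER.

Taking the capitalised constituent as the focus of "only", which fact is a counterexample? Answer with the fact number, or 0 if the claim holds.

Focus (in capitals) is "in the foyer" — the setting. "Only" excludes alternative settings while holding fixed agent = Astrid, thing = the codex, recipient = Pavel.
Fact (1) matches on agent = Astrid, thing = the codex, recipient = Pavel, but has setting = in the attic instead. That refutes the claim.

1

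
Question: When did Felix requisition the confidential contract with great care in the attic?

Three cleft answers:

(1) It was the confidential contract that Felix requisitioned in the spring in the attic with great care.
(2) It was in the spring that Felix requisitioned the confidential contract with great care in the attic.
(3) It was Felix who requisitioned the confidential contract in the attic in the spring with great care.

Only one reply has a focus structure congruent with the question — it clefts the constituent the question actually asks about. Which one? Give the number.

The question word "when" targets the time.
Option (1) clefts "the confidential contract" — the direct object, not what was asked.
Option (2) clefts "in the spring" — that matches what the question asks about.
Option (3) clefts "Felix" — the subject (agent), not what was asked.
So the congruent reply is (2).

2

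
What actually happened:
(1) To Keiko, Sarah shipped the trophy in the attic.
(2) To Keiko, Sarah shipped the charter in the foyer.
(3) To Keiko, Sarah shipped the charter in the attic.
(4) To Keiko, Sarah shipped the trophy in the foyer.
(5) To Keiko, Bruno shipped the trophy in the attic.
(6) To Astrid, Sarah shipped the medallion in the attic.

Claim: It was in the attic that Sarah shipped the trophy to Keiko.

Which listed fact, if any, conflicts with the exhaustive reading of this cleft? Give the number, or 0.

4

The cleft puts "in the attic" in focus and presupposes the open proposition with Sarah as agent and the trophy as thing and Keiko as recipient.
Exhaustivity: in the attic is the only setting satisfying that background.
But fact (4) also has Sarah as agent and the trophy as thing and Keiko as recipient, with setting = in the foyer — so the exhaustive reading fails.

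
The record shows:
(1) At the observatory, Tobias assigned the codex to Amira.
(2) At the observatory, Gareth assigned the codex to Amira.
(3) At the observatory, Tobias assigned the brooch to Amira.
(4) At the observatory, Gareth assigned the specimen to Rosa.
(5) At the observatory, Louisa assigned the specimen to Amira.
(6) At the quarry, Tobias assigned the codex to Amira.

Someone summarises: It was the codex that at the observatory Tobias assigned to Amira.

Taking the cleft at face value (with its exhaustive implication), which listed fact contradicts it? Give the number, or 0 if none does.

3

The cleft puts "the codex" in focus and presupposes the open proposition with Tobias as agent and Amira as recipient and at the observatory as setting.
The exhaustive reading says no other thing fits that background.
Fact (3) shares the background but with thing = the brooch; exhaustivity is violated.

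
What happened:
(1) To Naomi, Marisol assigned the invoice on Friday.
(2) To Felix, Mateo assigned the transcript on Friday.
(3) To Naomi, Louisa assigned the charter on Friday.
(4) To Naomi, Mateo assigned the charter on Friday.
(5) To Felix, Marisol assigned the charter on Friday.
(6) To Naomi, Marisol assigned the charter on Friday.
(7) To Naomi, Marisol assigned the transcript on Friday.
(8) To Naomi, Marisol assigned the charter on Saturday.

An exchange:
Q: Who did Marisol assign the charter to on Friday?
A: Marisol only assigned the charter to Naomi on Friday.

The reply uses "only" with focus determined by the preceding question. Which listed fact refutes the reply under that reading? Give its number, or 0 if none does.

The question "Who did ... to ...?" targets the recipient, so in the reply the focus falls on "Naomi".
"Only" then excludes alternative recipients while the background — agent = Marisol, thing = the charter, setting = on Friday — is held fixed.
Fact (5) keeps agent = Marisol, thing = the charter, setting = on Friday but has recipient = Felix; that refutes the reply.
(Fact (1) would refute a reading with focus on the thing — but that is not what the question asks.)

5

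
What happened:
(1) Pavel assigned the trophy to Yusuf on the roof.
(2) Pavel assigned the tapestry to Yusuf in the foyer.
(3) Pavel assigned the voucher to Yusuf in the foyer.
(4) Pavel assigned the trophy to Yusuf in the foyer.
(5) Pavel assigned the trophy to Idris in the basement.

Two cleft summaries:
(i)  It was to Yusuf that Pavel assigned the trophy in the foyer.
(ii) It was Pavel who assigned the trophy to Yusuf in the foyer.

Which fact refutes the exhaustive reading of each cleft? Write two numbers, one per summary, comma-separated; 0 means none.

0, 0

Summary (i) focuses "Yusuf" (the recipient); background same agent, thing, setting (Pavel / the trophy / in the foyer). No fact matches that background with a different recipient, so 0.
Summary (ii) focuses "Pavel" (the agent); background same thing, recipient, setting (the trophy / Yusuf / in the foyer). No fact matches that background with a different agent, so 0.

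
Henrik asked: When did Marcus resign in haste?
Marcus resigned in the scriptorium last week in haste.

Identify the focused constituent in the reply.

last week

The wh-word "when" asks about the time.
In the answer, "Marcus" and "in haste" are given — repeated from the question.
"in the scriptorium" is also new, but it specifies the location, which is not what the question asks about — so it is not the focus.
The constituent filling the time gap is "last week"; that is the focus.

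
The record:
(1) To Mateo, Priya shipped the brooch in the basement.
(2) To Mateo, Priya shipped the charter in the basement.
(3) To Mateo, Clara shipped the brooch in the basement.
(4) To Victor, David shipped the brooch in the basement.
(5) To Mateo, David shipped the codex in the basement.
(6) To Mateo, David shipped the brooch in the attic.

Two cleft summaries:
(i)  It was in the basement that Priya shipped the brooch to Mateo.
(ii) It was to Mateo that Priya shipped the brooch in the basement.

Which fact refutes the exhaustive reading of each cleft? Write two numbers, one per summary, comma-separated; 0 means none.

Summary (i) focuses "in the basement" (the setting); background agent = Priya, thing = the brooch, recipient = Mateo. No fact matches that background with a different setting, so 0.
Summary (ii) focuses "Mateo" (the recipient); background agent = Priya, thing = the brooch, setting = in the basement. No fact matches that background with a different recipient, so 0.

0, 0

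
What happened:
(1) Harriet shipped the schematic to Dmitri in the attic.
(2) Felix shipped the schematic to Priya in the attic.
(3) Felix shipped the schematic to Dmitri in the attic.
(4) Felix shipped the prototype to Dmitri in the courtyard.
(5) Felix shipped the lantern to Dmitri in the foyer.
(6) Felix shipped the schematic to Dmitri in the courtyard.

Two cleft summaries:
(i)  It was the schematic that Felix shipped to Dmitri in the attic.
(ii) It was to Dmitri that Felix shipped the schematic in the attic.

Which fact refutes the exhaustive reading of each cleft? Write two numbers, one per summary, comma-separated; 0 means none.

(i): focus "the schematic". No fact shares same agent, recipient, setting (Felix / Dmitri / in the attic) with a different thing. 0.
(ii): focus "Dmitri". Looking for same agent, thing, setting (Felix / the schematic / in the attic) with some other recipient — fact (2) has Priya there. Refuted.

0, 2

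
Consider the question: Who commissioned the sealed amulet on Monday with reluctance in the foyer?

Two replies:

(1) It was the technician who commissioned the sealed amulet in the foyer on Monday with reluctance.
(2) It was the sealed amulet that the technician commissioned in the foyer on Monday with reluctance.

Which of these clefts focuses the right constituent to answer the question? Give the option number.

The question word "who" targets the subject (agent).
Option (1) clefts "the technician" — that matches what the question asks about.
Option (2) clefts "the sealed amulet" — the direct object, not what was asked.
So the congruent reply is (1).

1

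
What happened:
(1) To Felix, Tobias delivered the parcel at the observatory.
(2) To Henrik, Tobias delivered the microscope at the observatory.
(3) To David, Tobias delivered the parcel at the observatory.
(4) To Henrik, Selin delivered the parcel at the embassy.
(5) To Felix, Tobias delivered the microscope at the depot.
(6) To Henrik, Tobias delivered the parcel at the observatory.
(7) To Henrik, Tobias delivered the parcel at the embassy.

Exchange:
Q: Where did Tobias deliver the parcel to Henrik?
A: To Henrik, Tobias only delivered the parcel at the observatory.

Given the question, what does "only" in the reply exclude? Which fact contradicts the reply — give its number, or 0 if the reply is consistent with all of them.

Answering "Where did ...?" puts focus on the setting — here, "at the observatory".
"Only" then excludes alternative settings while the background — Tobias as agent and the parcel as thing and Henrik as recipient — is held fixed.
Fact (7) keeps Tobias as agent and the parcel as thing and Henrik as recipient but has setting = at the embassy; that refutes the reply.
(Fact (2) would refute a reading with focus on the thing — but that is not what the question asks.)

7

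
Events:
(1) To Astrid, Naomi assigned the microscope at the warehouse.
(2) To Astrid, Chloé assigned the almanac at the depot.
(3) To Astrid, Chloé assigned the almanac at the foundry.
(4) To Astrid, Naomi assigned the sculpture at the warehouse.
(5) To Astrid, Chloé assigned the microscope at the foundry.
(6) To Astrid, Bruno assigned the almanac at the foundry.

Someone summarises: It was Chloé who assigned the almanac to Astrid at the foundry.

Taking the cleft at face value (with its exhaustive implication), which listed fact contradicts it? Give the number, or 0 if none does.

6

The cleft puts "Chloé" in focus and presupposes the open proposition with the almanac as thing and Astrid as recipient and at the foundry as setting.
Exhaustivity: Chloé is the only agent satisfying that background.
Fact (6) shares the background but with agent = Bruno; exhaustivity is violated.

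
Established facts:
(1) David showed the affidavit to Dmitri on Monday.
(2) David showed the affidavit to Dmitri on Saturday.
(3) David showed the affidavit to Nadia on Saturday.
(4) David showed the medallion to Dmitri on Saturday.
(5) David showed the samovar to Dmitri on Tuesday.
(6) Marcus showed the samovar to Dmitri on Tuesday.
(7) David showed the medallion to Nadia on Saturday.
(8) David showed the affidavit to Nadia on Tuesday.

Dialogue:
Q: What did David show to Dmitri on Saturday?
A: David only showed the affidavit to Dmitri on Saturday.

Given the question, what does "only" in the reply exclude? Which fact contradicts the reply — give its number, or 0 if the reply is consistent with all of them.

4

The question "What did ...?" targets the thing, so in the reply the focus falls on "the affidavit".
"Only" then excludes alternative things while the background — agent = David, recipient = Dmitri, setting = on Saturday — is held fixed.
Fact (4) shares the background with a different thing (the medallion) — counterexample.
(Fact (1) would refute a reading with focus on the setting — but that is not what the question asks.)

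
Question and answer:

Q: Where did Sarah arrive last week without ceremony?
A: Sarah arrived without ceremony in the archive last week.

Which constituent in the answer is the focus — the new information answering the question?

in the archive

The wh-word "where" asks about the location.
In the answer, "Sarah", "without ceremony" and "last week" are given — repeated from the question.
The constituent filling the location gap is "in the archive"; that is the focus and would carry nuclear stress.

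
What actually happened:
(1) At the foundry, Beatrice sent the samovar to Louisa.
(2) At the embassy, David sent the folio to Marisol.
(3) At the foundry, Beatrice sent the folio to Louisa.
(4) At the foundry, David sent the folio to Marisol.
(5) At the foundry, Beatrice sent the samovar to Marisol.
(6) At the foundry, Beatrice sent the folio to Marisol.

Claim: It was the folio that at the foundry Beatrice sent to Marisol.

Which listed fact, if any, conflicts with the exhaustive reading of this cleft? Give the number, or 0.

5

The cleft puts "the folio" in focus and presupposes the open proposition with agent = Beatrice, recipient = Marisol, setting = at the foundry.
Exhaustivity: the folio is the only thing satisfying that background.
Fact (5) shares the background but with thing = the samovar; exhaustivity is violated.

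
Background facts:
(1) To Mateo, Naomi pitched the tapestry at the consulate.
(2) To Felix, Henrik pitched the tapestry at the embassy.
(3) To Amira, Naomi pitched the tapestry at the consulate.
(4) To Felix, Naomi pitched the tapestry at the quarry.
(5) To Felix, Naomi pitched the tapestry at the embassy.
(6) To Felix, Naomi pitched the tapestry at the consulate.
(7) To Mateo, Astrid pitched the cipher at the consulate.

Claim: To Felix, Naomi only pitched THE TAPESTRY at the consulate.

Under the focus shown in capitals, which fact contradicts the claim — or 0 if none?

0

Focus (in capitals) is "the tapestry" — the thing. "Only" excludes alternative things while holding fixed same agent, recipient, setting (Naomi / Felix / at the consulate).
Every other fact changes something in the background, not just the thing. Nothing refutes the claim.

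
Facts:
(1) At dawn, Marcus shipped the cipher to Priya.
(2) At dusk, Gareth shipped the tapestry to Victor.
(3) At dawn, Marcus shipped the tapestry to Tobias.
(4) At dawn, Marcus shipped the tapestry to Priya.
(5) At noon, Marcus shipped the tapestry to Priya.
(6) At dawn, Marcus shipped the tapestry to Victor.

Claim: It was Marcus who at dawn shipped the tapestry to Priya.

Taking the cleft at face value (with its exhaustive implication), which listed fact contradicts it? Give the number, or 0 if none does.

The cleft puts "Marcus" in focus and presupposes the open proposition with thing = the tapestry, recipient = Priya, setting = at dawn.
Exhaustivity: Marcus is the only agent satisfying that background.
No listed fact matches the background with a different agent. Exhaustivity holds.

0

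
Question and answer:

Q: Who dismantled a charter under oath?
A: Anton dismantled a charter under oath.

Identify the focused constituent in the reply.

The wh-word "who" asks about the subject (agent).
In the answer, "a charter" and "under oath" are given — repeated from the question.
The constituent filling the subject (agent) gap is "Anton"; that is the focus and would carry nuclear stress.

Anton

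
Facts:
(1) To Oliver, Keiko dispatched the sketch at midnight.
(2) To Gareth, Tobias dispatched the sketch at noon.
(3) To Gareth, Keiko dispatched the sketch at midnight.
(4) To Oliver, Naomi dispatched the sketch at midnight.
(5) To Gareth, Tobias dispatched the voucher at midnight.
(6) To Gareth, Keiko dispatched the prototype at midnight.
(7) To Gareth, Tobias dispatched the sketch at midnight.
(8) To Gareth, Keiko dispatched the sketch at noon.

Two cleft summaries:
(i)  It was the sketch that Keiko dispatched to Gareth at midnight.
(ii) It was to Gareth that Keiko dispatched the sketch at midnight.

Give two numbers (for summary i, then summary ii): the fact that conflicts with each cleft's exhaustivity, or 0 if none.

6, 1

(i): focus "the sketch". Looking for same agent, recipient, setting (Keiko / Gareth / at midnight) with some other thing — fact (6) has the prototype there. Refuted.
(ii): focus "Gareth". Looking for same agent, thing, setting (Keiko / the sketch / at midnight) with some other recipient — fact (1) has Oliver there. Refuted.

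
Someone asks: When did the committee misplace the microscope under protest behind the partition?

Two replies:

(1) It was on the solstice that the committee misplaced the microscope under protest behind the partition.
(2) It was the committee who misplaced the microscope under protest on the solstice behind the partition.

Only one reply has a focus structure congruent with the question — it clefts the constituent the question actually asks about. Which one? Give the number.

1

The question word "when" targets the time.
Option (1) clefts "on the solstice" — that matches what the question asks about.
Option (2) clefts "the committee" — the subject (agent), not what was asked.
So the congruent reply is (1).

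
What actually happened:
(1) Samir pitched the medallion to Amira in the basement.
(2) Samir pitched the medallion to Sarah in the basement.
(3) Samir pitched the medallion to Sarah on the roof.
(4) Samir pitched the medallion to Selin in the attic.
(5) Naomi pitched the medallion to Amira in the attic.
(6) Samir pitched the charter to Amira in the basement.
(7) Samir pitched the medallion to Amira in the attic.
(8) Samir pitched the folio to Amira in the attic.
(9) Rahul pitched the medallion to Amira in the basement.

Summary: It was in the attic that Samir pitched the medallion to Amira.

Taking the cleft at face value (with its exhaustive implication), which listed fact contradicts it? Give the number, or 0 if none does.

1

Focus of the cleft: "in the attic" (the setting). Presupposed background: agent = Samir, thing = the medallion, recipient = Amira.
Exhaustivity: in the attic is the only setting satisfying that background.
But fact (1) also has agent = Samir, thing = the medallion, recipient = Amira, with setting = in the basement — so the exhaustive reading fails.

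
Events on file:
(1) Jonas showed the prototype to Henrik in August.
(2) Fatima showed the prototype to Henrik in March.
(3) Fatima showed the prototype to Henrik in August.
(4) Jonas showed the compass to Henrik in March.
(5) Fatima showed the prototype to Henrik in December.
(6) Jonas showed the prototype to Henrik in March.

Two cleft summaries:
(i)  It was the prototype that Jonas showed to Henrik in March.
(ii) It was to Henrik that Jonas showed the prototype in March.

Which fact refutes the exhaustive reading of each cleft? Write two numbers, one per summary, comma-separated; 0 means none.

4, 0

Summary (i) focuses "the prototype" (the thing); background same agent, recipient, setting (Jonas / Henrik / in March). Fact (4) matches that background with thing = the compass — refutes (i).
Summary (ii) focuses "Henrik" (the recipient); background same agent, thing, setting (Jonas / the prototype / in March). No fact matches that background with a different recipient, so 0.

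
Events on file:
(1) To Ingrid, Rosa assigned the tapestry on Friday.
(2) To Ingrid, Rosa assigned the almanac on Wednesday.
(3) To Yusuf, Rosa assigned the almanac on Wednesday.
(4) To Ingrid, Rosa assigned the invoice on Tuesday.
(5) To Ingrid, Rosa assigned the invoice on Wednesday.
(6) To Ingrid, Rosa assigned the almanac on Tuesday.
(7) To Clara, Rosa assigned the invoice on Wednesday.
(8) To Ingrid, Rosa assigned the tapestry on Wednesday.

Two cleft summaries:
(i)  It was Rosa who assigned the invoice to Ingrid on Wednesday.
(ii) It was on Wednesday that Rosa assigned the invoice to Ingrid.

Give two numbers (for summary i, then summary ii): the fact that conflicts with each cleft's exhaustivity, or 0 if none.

Summary (i) focuses "Rosa" (the agent); background same thing, recipient, setting (the invoice / Ingrid / on Wednesday). No fact matches that background with a different agent, so 0.
Summary (ii) focuses "on Wednesday" (the setting); background same agent, thing, recipient (Rosa / the invoice / Ingrid). Fact (4) matches that background with setting = on Tuesday — refutes (ii).

0, 4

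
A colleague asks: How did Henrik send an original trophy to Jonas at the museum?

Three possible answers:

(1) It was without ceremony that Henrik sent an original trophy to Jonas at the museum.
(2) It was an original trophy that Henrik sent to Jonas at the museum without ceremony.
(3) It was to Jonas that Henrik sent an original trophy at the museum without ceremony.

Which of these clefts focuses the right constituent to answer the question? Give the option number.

1

The question word "how" targets the manner.
Option (1) clefts "without ceremony" — that matches what the question asks about.
Option (2) clefts "an original trophy" — the direct object, not what was asked.
Option (3) clefts "to Jonas" — the recipient, not what was asked.
So the congruent reply is (1).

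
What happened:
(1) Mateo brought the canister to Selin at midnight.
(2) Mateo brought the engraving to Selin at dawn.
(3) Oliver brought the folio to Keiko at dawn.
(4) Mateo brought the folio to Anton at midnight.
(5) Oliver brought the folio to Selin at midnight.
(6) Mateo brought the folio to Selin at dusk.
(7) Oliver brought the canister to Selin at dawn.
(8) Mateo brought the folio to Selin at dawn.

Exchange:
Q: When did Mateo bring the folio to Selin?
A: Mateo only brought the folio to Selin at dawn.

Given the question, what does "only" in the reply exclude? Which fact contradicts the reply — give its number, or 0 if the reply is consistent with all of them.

The question "When did ...?" targets the setting, so in the reply the focus falls on "at dawn".
So "only" ranges over settings; the rest (agent = Mateo, thing = the folio, recipient = Selin) is presupposed.
Fact (6) shares the background with a different setting (at dusk) — counterexample.
(Fact (2) would refute a reading with focus on the thing — but that is not what the question asks.)

6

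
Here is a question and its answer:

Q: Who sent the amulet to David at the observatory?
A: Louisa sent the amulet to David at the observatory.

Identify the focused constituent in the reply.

The wh-word "who" asks about the subject (agent).
In the answer, "the amulet", "to David" and "at the observatory" are given — repeated from the question.
The constituent filling the subject (agent) gap is "Louisa"; that is the focus and would carry nuclear stress.

Louisa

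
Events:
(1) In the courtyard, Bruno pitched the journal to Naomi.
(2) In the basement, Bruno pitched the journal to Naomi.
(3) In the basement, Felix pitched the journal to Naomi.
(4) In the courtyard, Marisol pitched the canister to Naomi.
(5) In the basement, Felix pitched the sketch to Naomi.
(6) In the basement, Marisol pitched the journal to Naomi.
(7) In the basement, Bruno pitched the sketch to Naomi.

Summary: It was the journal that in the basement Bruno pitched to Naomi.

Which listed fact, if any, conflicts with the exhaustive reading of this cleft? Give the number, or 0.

7

The cleft puts "the journal" in focus and presupposes the open proposition with agent = Bruno, recipient = Naomi, setting = in the basement.
Exhaustivity: the journal is the only thing satisfying that background.
But fact (7) also has agent = Bruno, recipient = Naomi, setting = in the basement, with thing = the sketch — so the exhaustive reading fails.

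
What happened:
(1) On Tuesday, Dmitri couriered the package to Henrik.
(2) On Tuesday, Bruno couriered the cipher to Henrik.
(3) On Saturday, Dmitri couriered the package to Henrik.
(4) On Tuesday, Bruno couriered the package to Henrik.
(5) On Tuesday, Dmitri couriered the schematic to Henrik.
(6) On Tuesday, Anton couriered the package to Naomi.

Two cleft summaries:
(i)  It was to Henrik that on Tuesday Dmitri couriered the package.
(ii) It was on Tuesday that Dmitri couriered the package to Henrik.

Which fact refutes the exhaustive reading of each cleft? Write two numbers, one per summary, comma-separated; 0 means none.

0, 3

(i): focus "Henrik". No fact shares same agent, thing, setting (Dmitri / the package / on Tuesday) with a different recipient. 0.
(ii): focus "on Tuesday". Looking for same agent, thing, recipient (Dmitri / the package / Henrik) with some other setting — fact (3) has on Saturday there. Refuted.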